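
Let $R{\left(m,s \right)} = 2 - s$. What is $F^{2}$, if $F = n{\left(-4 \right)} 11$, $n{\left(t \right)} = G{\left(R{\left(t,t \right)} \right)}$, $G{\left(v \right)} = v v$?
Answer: $156816$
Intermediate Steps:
$G{\left(v \right)} = v^{2}$
$n{\left(t \right)} = \left(2 - t\right)^{2}$
$F = 396$ ($F = \left(-2 - 4\right)^{2} \cdot 11 = \left(-6\right)^{2} \cdot 11 = 36 \cdot 11 = 396$)
$F^{2} = 396^{2} = 156816$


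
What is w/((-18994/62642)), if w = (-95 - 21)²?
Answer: -421455376/9497 ≈ -44378.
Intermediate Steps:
w = 13456 (w = (-116)² = 13456)
w/((-18994/62642)) = 13456/((-18994/62642)) = 13456/((-18994*1/62642)) = 13456/(-9497/31321) = 13456*(-31321/9497) = -421455376/9497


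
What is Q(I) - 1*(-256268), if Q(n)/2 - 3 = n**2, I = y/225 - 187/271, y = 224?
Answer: 952814772550532/3717950625 ≈ 2.5627e+5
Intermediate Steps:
I = 18629/60975 (I = 224/225 - 187/271 = 18629/60975 ≈ 0.30552)
Q(n) = 6 + 2*n**2
Q(I) - 1*(-256268) = (6 + 2*(18629/60975)**2) - 1*(-256268) = (6 + 2*(347039641/3717950625)) + 256268 = (6 + 694079282/3717950625) + 256268 = 23001783032/3717950625 + 256268 = 952814772550532/3717950625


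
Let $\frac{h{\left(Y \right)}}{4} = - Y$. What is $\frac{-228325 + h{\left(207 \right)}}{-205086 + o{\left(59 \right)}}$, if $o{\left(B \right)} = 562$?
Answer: $\frac{229153}{204524} \approx 1.1204$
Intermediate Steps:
$h{\left(Y \right)} = - 4 Y$ ($h{\left(Y \right)} = 4 \left(- Y\right) = - 4 Y$)
$\frac{-228325 + h{\left(207 \right)}}{-205086 + o{\left(59 \right)}} = \frac{-228325 - 828}{-205086 + 562} = \frac{-228325 - 828}{-204524} = \left(-229153\right) \left(- \frac{1}{204524}\right) = \frac{229153}{204524}$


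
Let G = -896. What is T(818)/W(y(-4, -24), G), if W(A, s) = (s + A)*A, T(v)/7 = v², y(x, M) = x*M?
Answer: -1170967/19200 ≈ -60.988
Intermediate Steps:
y(x, M) = M*x
T(v) = 7*v²
W(A, s) = A*(A + s) (W(A, s) = (A + s)*A = A*(A + s))
T(818)/W(y(-4, -24), G) = (7*818²)/(((-24*(-4))*(-24*(-4) - 896))) = (7*669124)/((96*(96 - 896))) = 4683868/((96*(-800))) = 4683868/(-76800) = 4683868*(-1/76800) = -1170967/19200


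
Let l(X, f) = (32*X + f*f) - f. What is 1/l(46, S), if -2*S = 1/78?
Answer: 24336/35822749 ≈ 0.00067934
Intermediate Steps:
S = -1/156 (S = -½/78 = -½*1/78 = -1/156 ≈ -0.0064103)
l(X, f) = f² - f + 32*X (l(X, f) = (32*X + f²) - f = (f² + 32*X) - f = f² - f + 32*X)
1/l(46, S) = 1/((-1/156)² - 1*(-1/156) + 32*46) = 1/(1/24336 + 1/156 + 1472) = 1/(35822749/24336) = 24336/35822749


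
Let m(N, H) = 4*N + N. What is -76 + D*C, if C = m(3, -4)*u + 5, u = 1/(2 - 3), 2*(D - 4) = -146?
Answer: 614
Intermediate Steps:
m(N, H) = 5*N
D = -69 (D = 4 + (½)*(-146) = 4 - 73 = -69)
u = -1 (u = 1/(-1) = -1)
C = -10 (C = (5*3)*(-1) + 5 = 15*(-1) + 5 = -15 + 5 = -10)
-76 + D*C = -76 - 69*(-10) = -76 + 690 = 614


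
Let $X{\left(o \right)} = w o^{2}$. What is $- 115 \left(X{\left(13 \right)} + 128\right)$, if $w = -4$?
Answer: $63020$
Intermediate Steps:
$X{\left(o \right)} = - 4 o^{2}$
$- 115 \left(X{\left(13 \right)} + 128\right) = - 115 \left(- 4 \cdot 13^{2} + 128\right) = - 115 \left(\left(-4\right) 169 + 128\right) = - 115 \left(-676 + 128\right) = \left(-115\right) \left(-548\right) = 63020$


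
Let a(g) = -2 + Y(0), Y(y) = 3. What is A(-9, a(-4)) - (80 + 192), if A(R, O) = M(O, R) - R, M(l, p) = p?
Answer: -272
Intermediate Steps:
a(g) = 1 (a(g) = -2 + 3 = 1)
A(R, O) = 0 (A(R, O) = R - R = 0)
A(-9, a(-4)) - (80 + 192) = 0 - (80 + 192) = 0 - 1*272 = 0 - 272 = -272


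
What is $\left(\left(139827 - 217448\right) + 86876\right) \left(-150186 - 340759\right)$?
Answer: $-4543695975$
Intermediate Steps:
$\left(\left(139827 - 217448\right) + 86876\right) \left(-150186 - 340759\right) = \left(-77621 + 86876\right) \left(-490945\right) = 9255 \left(-490945\right) = -4543695975$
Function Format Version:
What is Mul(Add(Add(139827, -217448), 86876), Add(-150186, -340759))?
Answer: -4543695975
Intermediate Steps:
Mul(Add(Add(139827, -217448), 86876), Add(-150186, -340759)) = Mul(Add(-77621, 86876), -490945) = Mul(9255, -490945) = -4543695975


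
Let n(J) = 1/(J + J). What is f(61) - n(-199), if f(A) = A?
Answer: 24279/398 ≈ 61.003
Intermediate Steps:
n(J) = 1/(2*J)
f(61) - n(-199) = 61 - 1/(2*(-199)) = 61 - (-1)/(2*199) = 61 - 1*(-1/398) = 61 + 1/398 = 24279/398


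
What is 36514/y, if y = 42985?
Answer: 36514/42985 ≈ 0.84946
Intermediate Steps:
36514/y = 36514/42985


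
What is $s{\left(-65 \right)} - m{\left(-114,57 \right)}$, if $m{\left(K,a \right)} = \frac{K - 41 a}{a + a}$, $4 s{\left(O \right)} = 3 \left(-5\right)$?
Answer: $\frac{71}{4} \approx 17.75$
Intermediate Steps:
$s{\left(O \right)} = - \frac{15}{4}$ ($s{\left(O \right)} = \frac{3 \left(-5\right)}{4} = \frac{1}{4} \left(-15\right) = - \frac{15}{4}$)
$m{\left(K,a \right)} = \frac{K - 41 a}{2 a}$
$s{\left(-65 \right)} - m{\left(-114,57 \right)} = - \frac{15}{4} - \frac{-114 - 2337}{2 \cdot 57} = - \frac{15}{4} - \frac{1}{2} \cdot \frac{1}{57} \left(-114 - 2337\right) = - \frac{15}{4} - \frac{1}{2} \cdot \frac{1}{57} \left(-2451\right) = - \frac{15}{4} - - \frac{43}{2} = - \frac{15}{4} + \frac{43}{2} = \frac{71}{4}$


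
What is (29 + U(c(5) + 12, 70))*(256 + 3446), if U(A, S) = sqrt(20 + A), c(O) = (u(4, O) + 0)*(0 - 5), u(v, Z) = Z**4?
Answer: 107358 + 3702*I*sqrt(3093) ≈ 1.0736e+5 + 2.0589e+5*I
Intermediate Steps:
c(O) = -5*O**4 (c(O) = (O**4 + 0)*(0 - 5) = O**4*(-5) = -5*O**4)
(29 + U(c(5) + 12, 70))*(256 + 3446) = (29 + sqrt(20 + (-5*5**4 + 12)))*(256 + 3446) = (29 + sqrt(20 + (-5*625 + 12)))*3702 = (29 + sqrt(20 + (-3125 + 12)))*3702 = (29 + sqrt(20 - 3113))*3702 = (29 + sqrt(-3093))*3702 = (29 + I*sqrt(3093))*3702 = 107358 + 3702*I*sqrt(3093)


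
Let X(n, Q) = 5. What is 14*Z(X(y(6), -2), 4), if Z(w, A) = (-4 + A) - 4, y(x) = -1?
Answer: -56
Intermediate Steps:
Z(w, A) = -8 + A
14*Z(X(y(6), -2), 4) = 14*(-8 + 4) = 14*(-4) = -56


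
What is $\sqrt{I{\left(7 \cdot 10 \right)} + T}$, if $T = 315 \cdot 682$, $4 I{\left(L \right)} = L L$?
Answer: $\sqrt{216055} \approx 464.82$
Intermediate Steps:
$I{\left(L \right)} = \frac{L^{2}}{4}$ ($I{\left(L \right)} = \frac{L L}{4} = \frac{L^{2}}{4}$)
$T = 214830$
$\sqrt{I{\left(7 \cdot 10 \right)} + T} = \sqrt{\frac{\left(7 \cdot 10\right)^{2}}{4} + 214830} = \sqrt{\frac{70^{2}}{4} + 214830} = \sqrt{\frac{1}{4} \cdot 4900 + 214830} = \sqrt{1225 + 214830} = \sqrt{216055}$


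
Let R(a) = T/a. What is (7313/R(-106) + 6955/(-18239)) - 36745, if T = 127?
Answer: -7634903524/178181 ≈ -42849.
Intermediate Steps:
R(a) = 127/a
(7313/R(-106) + 6955/(-18239)) - 36745 = (7313/((127/(-106))) + 6955/(-18239)) - 36745 = (7313/((127*(-1/106))) + 6955*(-1/18239)) - 36745 = (7313/(-127/106) - 535/1403) - 36745 = (7313*(-106/127) - 535/1403) - 36745 = (-775178/127 - 535/1403) - 36745 = -1087642679/178181 - 36745 = -7634903524/178181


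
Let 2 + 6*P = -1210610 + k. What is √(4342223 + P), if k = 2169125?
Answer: √162071106/6 ≈ 2121.8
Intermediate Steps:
P = 958513/6 (P = -⅓ + (-1210610 + 2169125)/6 = -⅓ + (⅙)*958515 = -⅓ + 319505/2 = 958513/6 ≈ 1.5975e+5)
√(4342223 + P) = √(4342223 + 958513/6) = √(27011851/6) = √162071106/6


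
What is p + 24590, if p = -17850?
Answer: 6740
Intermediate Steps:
p + 24590 = -17850 + 24590 = 6740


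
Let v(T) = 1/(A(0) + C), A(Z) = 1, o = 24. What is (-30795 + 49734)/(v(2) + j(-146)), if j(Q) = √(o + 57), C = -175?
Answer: 3295386/1565 ≈ 2105.7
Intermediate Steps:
j(Q) = 9 (j(Q) = √(24 + 57) = √81 = 9)
v(T) = -1/174 (v(T) = 1/(1 - 175) = 1/(-174) = -1/174)
(-30795 + 49734)/(v(2) + j(-146)) = (-30795 + 49734)/(-1/174 + 9) = 18939/(1565/174) = 18939*(174/1565) = 3295386/1565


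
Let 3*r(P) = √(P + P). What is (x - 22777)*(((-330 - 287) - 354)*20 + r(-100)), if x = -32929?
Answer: 1081810520 - 557060*I*√2/3 ≈ 1.0818e+9 - 2.626e+5*I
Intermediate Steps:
r(P) = √2*√P/3 (r(P) = √(P + P)/3 = √(2*P)/3 = (√2*√P)/3 = √2*√P/3)
(x - 22777)*(((-330 - 287) - 354)*20 + r(-100)) = (-32929 - 22777)*(((-330 - 287) - 354)*20 + √2*√(-100)/3) = -55706*((-617 - 354)*20 + √2*(10*I)/3) = -55706*(-971*20 + 10*I*√2/3) = -55706*(-19420 + 10*I*√2/3) = 1081810520 - 557060*I*√2/3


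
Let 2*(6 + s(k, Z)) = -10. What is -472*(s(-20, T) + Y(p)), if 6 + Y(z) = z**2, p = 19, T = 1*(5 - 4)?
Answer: -162368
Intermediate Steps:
T = 1 (T = 1*1 = 1)
s(k, Z) = -11 (s(k, Z) = -6 + (1/2)*(-10) = -6 - 5 = -11)
Y(z) = -6 + z**2
-472*(s(-20, T) + Y(p)) = -472*(-11 + (-6 + 19**2)) = -472*(-11 + (-6 + 361)) = -472*(-11 + 355) = -472*344 = -162368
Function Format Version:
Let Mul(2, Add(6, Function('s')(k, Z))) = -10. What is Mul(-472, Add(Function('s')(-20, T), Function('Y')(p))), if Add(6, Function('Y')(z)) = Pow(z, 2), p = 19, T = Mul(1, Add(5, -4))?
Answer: -162368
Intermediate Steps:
T = 1 (T = Mul(1, 1) = 1)
Function('s')(k, Z) = -11 (Function('s')(k, Z) = Add(-6, Mul(Rational(1, 2), -10)) = Add(-6, -5) = -11)
Function('Y')(z) = Add(-6, Pow(z, 2))
Mul(-472, Add(Function('s')(-20, T), Function('Y')(p))) = Mul(-472, Add(-11, Add(-6, Pow(19, 2)))) = Mul(-472, Add(-11, Add(-6, 361))) = Mul(-472, Add(-11, 355)) = Mul(-472, 344) = -162368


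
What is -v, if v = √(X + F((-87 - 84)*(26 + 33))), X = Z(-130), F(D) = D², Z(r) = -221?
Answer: -70*√20773 ≈ -10089.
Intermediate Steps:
X = -221
v = 70*√20773 (v = √(-221 + ((-87 - 84)*(26 + 33))²) = √(-221 + (-171*59)²) = √(-221 + (-10089)²) = √(-221 + 101787921) = √101787700 = 70*√20773 ≈ 10089.)
-v = -70*√20773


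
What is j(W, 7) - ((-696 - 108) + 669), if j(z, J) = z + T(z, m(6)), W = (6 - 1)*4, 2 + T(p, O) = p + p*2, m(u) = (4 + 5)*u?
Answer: 213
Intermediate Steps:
m(u) = 9*u
T(p, O) = -2 + 3*p (T(p, O) = -2 + (p + p*2) = -2 + (p + 2*p) = -2 + 3*p)
W = 20 (W = 5*4 = 20)
j(z, J) = -2 + 4*z (j(z, J) = z + (-2 + 3*z) = -2 + 4*z)
j(W, 7) - ((-696 - 108) + 669) = (-2 + 4*20) - ((-696 - 108) + 669) = (-2 + 80) - (-804 + 669) = 78 - 1*(-135) = 78 + 135 = 213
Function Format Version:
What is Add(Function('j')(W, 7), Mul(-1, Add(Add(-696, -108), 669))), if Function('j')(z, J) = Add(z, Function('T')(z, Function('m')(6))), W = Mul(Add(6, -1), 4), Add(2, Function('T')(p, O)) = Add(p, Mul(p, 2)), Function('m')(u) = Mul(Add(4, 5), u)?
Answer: 213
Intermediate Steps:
Function('m')(u) = Mul(9, u)
Function('T')(p, O) = Add(-2, Mul(3, p)) (Function('T')(p, O) = Add(-2, Add(p, Mul(p, 2))) = Add(-2, Add(p, Mul(2, p))) = Add(-2, Mul(3, p)))
W = 20 (W = Mul(5, 4) = 20)
Function('j')(z, J) = Add(-2, Mul(4, z)) (Function('j')(z, J) = Add(z, Add(-2, Mul(3, z))) = Add(-2, Mul(4, z)))
Add(Function('j')(W, 7), Mul(-1, Add(Add(-696, -108), 669))) = Add(Add(-2, Mul(4, 20)), Mul(-1, Add(Add(-696, -108), 669))) = Add(Add(-2, 80), Mul(-1, Add(-804, 669))) = Add(78, Mul(-1, -135)) = Add(78, 135) = 213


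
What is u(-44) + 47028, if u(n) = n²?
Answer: 48964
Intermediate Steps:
u(-44) + 47028 = (-44)² + 47028 = 1936 + 47028 = 48964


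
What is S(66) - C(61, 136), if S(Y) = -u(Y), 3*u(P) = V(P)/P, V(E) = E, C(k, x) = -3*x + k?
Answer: 1040/3 ≈ 346.67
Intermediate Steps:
C(k, x) = k - 3*x
u(P) = 1/3 (u(P) = (P/P)/3 = (1/3)*1 = 1/3)
S(Y) = -1/3 (S(Y) = -1*1/3 = -1/3)
S(66) - C(61, 136) = -1/3 - (61 - 3*136) = -1/3 - (61 - 408) = -1/3 - 1*(-347) = -1/3 + 347 = 1040/3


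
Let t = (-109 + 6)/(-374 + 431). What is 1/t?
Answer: -57/103 ≈ -0.55340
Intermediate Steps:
t = -103/57 ≈ -1.8070
1/t = 1/(-103/57) = -57/103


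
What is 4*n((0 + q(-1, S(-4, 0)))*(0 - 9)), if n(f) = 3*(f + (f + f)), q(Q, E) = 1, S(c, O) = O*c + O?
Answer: -324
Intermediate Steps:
S(c, O) = O + O*c
n(f) = 9*f (n(f) = 3*(f + 2*f) = 3*(3*f) = 9*f)
4*n((0 + q(-1, S(-4, 0)))*(0 - 9)) = 4*(9*((0 + 1)*(0 - 9))) = 4*(9*(1*(-9))) = 4*(9*(-9)) = 4*(-81) = -324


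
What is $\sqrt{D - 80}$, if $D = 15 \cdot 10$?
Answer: $\sqrt{70} \approx 8.3666$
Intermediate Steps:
$D = 150$
$\sqrt{D - 80} = \sqrt{150 - 80} = \sqrt{70}$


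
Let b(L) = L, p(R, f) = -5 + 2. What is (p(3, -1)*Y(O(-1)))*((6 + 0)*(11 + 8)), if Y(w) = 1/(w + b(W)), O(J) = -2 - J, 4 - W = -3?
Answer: -57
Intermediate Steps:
W = 7 (W = 4 - 1*(-3) = 4 + 3 = 7)
p(R, f) = -3
Y(w) = 1/(7 + w) (Y(w) = 1/(w + 7) = 1/(7 + w))
(p(3, -1)*Y(O(-1)))*((6 + 0)*(11 + 8)) = (-3/(7 + (-2 - 1*(-1))))*((6 + 0)*(11 + 8)) = (-3/(7 + (-2 + 1)))*(6*19) = -3/(7 - 1)*114 = -3/6*114 = -3*1/6*114 = -1/2*114 = -57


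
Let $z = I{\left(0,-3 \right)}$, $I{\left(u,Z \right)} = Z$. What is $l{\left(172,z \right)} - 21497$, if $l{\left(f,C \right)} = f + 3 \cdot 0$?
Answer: $-21325$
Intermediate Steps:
$z = -3$
$l{\left(f,C \right)} = f$ ($l{\left(f,C \right)} = f + 0 = f$)
$l{\left(172,z \right)} - 21497 = 172 - 21497 = -21325$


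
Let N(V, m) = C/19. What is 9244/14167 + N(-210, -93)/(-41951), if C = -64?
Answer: 7369012524/11292076523 ≈ 0.65258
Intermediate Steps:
N(V, m) = -64/19
9244/14167 + N(-210, -93)/(-41951) = 9244/14167 - 64/19/(-41951) = 9244*(1/14167) - 64/19*(-1/41951) = 9244/14167 + 64/797069 = 7369012524/11292076523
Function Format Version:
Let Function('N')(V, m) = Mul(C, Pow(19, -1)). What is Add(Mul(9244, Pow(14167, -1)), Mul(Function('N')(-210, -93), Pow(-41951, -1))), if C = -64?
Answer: Rational(7369012524, 11292076523) ≈ 0.65258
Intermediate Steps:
Function('N')(V, m) = Rational(-64, 19) (Function('N')(V, m) = Mul(-64, Pow(19, -1)) = Mul(-64, Rational(1, 19)) = Rational(-64, 19))
Add(Mul(9244, Pow(14167, -1)), Mul(Function('N')(-210, -93), Pow(-41951, -1))) = Add(Mul(9244, Pow(14167, -1)), Mul(Rational(-64, 19), Pow(-41951, -1))) = Add(Mul(9244, Rational(1, 14167)), Mul(Rational(-64, 19), Rational(-1, 41951))) = Add(Rational(9244, 14167), Rational(64, 797069)) = Rational(7369012524, 11292076523)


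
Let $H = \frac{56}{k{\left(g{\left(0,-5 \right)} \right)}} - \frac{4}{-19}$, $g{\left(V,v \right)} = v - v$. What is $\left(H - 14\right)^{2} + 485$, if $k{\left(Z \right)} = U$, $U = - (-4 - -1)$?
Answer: $\frac{1653049}{3249} \approx 508.79$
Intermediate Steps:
$g{\left(V,v \right)} = 0$
$U = 3$ ($U = - (-4 + 1) = \left(-1\right) \left(-3\right) = 3$)
$k{\left(Z \right)} = 3$
$H = \frac{1076}{57}$ ($H = \frac{56}{3} - \frac{4}{-19} = 56 \cdot \frac{1}{3} - - \frac{4}{19} = \frac{56}{3} + \frac{4}{19} = \frac{1076}{57} \approx 18.877$)
$\left(H - 14\right)^{2} + 485 = \left(\frac{1076}{57} - 14\right)^{2} + 485 = \left(\frac{278}{57}\right)^{2} + 485 = \frac{77284}{3249} + 485 = \frac{1653049}{3249}$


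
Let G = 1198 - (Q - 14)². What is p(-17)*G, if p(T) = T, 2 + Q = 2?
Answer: -17034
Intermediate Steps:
Q = 0 (Q = -2 + 2 = 0)
G = 1002 (G = 1198 - (0 - 14)² = 1198 - 1*(-14)² = 1198 - 1*196 = 1198 - 196 = 1002)
p(-17)*G = -17*1002 = -17034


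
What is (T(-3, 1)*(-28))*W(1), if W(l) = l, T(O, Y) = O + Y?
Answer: 56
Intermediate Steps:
(T(-3, 1)*(-28))*W(1) = ((-3 + 1)*(-28))*1 = -2*(-28)*1 = 56*1 = 56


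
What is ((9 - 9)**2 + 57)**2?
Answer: 3249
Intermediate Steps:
((9 - 9)**2 + 57)**2 = (0**2 + 57)**2 = (0 + 57)**2 = 57**2 = 3249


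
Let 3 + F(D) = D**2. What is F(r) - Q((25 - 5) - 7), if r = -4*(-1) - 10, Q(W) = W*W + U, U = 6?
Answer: -142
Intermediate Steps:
Q(W) = 6 + W**2 (Q(W) = W*W + 6 = W**2 + 6 = 6 + W**2)
r = -6 (r = 4 - 10 = -6)
F(D) = -3 + D**2
F(r) - Q((25 - 5) - 7) = (-3 + (-6)**2) - (6 + ((25 - 5) - 7)**2) = (-3 + 36) - (6 + (20 - 7)**2) = 33 - (6 + 13**2) = 33 - (6 + 169) = 33 - 1*175 = 33 - 175 = -142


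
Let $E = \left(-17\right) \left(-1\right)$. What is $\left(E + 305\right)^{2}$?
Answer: $103684$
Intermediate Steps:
$E = 17$
$\left(E + 305\right)^{2} = \left(17 + 305\right)^{2} = 322^{2} = 103684$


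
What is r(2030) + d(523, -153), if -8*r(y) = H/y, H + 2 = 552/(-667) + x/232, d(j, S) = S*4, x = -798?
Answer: -1152909353/1883840 ≈ -612.00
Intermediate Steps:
d(j, S) = 4*S
H = -727/116 (H = -2 + (552/(-667) - 798/232) = -2 + (552*(-1/667) - 798*1/232) = -2 + (-24/29 - 399/116) = -2 - 495/116 = -727/116 ≈ -6.2672)
r(y) = 727/(928*y) (r(y) = -(-727)/(928*y) = 727/(928*y))
r(2030) + d(523, -153) = (727/928)/2030 + 4*(-153) = (727/928)*(1/2030) - 612 = 727/1883840 - 612 = -1152909353/1883840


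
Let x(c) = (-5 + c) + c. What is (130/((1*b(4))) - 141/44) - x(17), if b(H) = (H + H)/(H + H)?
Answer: 4303/44 ≈ 97.795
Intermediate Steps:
b(H) = 1 (b(H) = (2*H)/((2*H)) = (2*H)*(1/(2*H)) = 1)
x(c) = -5 + 2*c
(130/((1*b(4))) - 141/44) - x(17) = (130/((1*1)) - 141/44) - (-5 + 2*17) = (130/1 - 141*1/44) - (-5 + 34) = (130*1 - 141/44) - 1*29 = (130 - 141/44) - 29 = 5579/44 - 29 = 4303/44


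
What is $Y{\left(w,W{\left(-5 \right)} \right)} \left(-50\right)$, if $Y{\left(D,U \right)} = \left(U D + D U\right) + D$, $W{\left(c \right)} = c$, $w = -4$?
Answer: $-1800$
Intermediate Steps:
$Y{\left(D,U \right)} = D + 2 D U$ ($Y{\left(D,U \right)} = \left(D U + D U\right) + D = 2 D U + D = D + 2 D U$)
$Y{\left(w,W{\left(-5 \right)} \right)} \left(-50\right) = - 4 \left(1 + 2 \left(-5\right)\right) \left(-50\right) = - 4 \left(1 - 10\right) \left(-50\right) = \left(-4\right) \left(-9\right) \left(-50\right) = 36 \left(-50\right) = -1800$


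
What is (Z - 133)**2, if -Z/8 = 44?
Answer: 235225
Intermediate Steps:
Z = -352 (Z = -8*44 = -352)
(Z - 133)**2 = (-352 - 133)**2 = (-485)**2 = 235225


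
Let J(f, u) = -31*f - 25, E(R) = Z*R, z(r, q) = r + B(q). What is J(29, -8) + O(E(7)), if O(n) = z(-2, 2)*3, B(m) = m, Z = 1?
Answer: -924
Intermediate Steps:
z(r, q) = q + r (z(r, q) = r + q = q + r)
E(R) = R (E(R) = 1*R = R)
O(n) = 0 (O(n) = (2 - 2)*3 = 0*3 = 0)
J(f, u) = -25 - 31*f
J(29, -8) + O(E(7)) = (-25 - 31*29) + 0 = (-25 - 899) + 0 = -924 + 0 = -924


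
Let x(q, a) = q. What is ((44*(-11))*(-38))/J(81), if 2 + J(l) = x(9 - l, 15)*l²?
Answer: -9196/236197 ≈ -0.038934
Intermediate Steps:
J(l) = -2 + l²*(9 - l) (J(l) = -2 + (9 - l)*l² = -2 + l²*(9 - l))
((44*(-11))*(-38))/J(81) = ((44*(-11))*(-38))/(-2 + 81²*(9 - 1*81)) = (-484*(-38))/(-2 + 6561*(9 - 81)) = 18392/(-2 + 6561*(-72)) = 18392/(-2 - 472392) = 18392/(-472394) = 18392*(-1/472394) = -9196/236197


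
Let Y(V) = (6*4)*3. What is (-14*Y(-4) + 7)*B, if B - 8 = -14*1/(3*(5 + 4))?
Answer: -202202/27 ≈ -7489.0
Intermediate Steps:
Y(V) = 72 (Y(V) = 24*3 = 72)
B = 202/27 (B = 8 - 14*1/(3*(5 + 4)) = 8 - 14/(3*9) = 8 - 14/27 = 202/27 ≈ 7.4815)
(-14*Y(-4) + 7)*B = (-14*72 + 7)*(202/27) = (-1008 + 7)*(202/27) = -1001*202/27 = -202202/27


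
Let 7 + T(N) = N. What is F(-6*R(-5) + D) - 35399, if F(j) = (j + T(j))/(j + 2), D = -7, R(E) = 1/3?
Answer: -247768/7 ≈ -35395.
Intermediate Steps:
T(N) = -7 + N
R(E) = ⅓
F(j) = (-7 + 2*j)/(2 + j) (F(j) = (j + (-7 + j))/(j + 2) = (-7 + 2*j)/(2 + j))
F(-6*R(-5) + D) - 35399 = (-7 + 2*(-6*⅓ - 7))/(2 + (-6*⅓ - 7)) - 35399 = (-7 + 2*(-2 - 7))/(2 + (-2 - 7)) - 35399 = (-7 + 2*(-9))/(2 - 9) - 35399 = (-7 - 18)/(-7) - 35399 = -⅐*(-25) - 35399 = 25/7 - 35399 = -247768/7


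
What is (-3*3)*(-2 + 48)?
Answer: -414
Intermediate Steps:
(-3*3)*(-2 + 48) = -9*46 = -414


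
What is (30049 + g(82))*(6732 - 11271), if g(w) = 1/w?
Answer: -11184182241/82 ≈ -1.3639e+8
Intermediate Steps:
(30049 + g(82))*(6732 - 11271) = (30049 + 1/82)*(6732 - 11271) = (30049 + 1/82)*(-4539) = (2464019/82)*(-4539) = -11184182241/82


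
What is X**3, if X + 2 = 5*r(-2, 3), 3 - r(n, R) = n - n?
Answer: 2197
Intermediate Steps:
r(n, R) = 3 (r(n, R) = 3 - (n - n) = 3 - 1*0 = 3 + 0 = 3)
X = 13 (X = -2 + 5*3 = -2 + 15 = 13)
X**3 = 13**3 = 2197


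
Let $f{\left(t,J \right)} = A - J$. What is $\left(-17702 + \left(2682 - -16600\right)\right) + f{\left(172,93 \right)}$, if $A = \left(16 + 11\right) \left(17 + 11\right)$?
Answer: $2243$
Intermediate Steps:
$A = 756$ ($A = 27 \cdot 28 = 756$)
$f{\left(t,J \right)} = 756 - J$
$\left(-17702 + \left(2682 - -16600\right)\right) + f{\left(172,93 \right)} = \left(-17702 + \left(2682 - -16600\right)\right) + \left(756 - 93\right) = \left(-17702 + \left(2682 + 16600\right)\right) + \left(756 - 93\right) = \left(-17702 + 19282\right) + 663 = 1580 + 663 = 2243$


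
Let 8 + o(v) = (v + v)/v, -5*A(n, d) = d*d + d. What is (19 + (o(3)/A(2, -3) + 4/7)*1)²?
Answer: 29584/49 ≈ 603.75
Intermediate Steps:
A(n, d) = -d/5 - d²/5 (A(n, d) = -(d*d + d)/5 = -(d² + d)/5 = -(d + d²)/5 = -d/5 - d²/5)
o(v) = -6 (o(v) = -8 + (v + v)/v = -8 + (2*v)/v = -8 + 2 = -6)
(19 + (o(3)/A(2, -3) + 4/7)*1)² = (19 + (-6*5/(3*(1 - 3)) + 4/7)*1)² = (19 + (-6/((-⅕*(-3)*(-2))) + 4*(⅐))*1)² = (19 + (-6/(-6/5) + 4/7)*1)² = (19 + (-6*(-⅚) + 4/7)*1)² = (19 + (5 + 4/7)*1)² = (19 + (39/7)*1)² = (19 + 39/7)² = (172/7)² = 29584/49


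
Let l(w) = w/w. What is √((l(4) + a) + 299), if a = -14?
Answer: √286 ≈ 16.912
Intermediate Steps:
l(w) = 1
√((l(4) + a) + 299) = √((1 - 14) + 299) = √(-13 + 299) = √286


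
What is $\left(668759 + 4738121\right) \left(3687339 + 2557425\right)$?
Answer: $33764689576320$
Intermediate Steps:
$\left(668759 + 4738121\right) \left(3687339 + 2557425\right) = 5406880 \cdot 6244764 = 33764689576320$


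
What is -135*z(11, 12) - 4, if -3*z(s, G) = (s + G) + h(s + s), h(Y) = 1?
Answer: 1076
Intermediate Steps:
z(s, G) = -⅓ - G/3 - s/3 (z(s, G) = -((s + G) + 1)/3 = -((G + s) + 1)/3 = -(1 + G + s)/3 = -⅓ - G/3 - s/3)
-135*z(11, 12) - 4 = -135*(-⅓ - ⅓*12 - ⅓*11) - 4 = -135*(-⅓ - 4 - 11/3) - 4 = -135*(-8) - 4 = 1080 - 4 = 1076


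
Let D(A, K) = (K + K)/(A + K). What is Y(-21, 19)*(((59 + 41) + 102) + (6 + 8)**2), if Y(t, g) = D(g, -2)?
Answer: -1592/17 ≈ -93.647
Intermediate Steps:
D(A, K) = 2*K/(A + K) (D(A, K) = (2*K)/(A + K) = 2*K/(A + K))
Y(t, g) = -4/(-2 + g) (Y(t, g) = 2*(-2)/(g - 2) = 2*(-2)/(-2 + g) = -4/(-2 + g))
Y(-21, 19)*(((59 + 41) + 102) + (6 + 8)**2) = (-4/(-2 + 19))*(((59 + 41) + 102) + (6 + 8)**2) = (-4/17)*((100 + 102) + 14**2) = (-4*1/17)*(202 + 196) = -4/17*398 = -1592/17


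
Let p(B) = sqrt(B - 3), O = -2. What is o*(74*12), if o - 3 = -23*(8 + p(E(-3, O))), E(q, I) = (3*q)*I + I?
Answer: -160728 - 20424*sqrt(13) ≈ -2.3437e+5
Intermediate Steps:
E(q, I) = I + 3*I*q (E(q, I) = 3*I*q + I = I + 3*I*q)
p(B) = sqrt(-3 + B)
o = -181 - 23*sqrt(13) (o = 3 - 23*(8 + sqrt(-3 - 2*(1 + 3*(-3)))) = 3 - 23*(8 + sqrt(-3 - 2*(1 - 9))) = 3 - 23*(8 + sqrt(-3 - 2*(-8))) = 3 - 23*(8 + sqrt(-3 + 16)) = 3 - 23*(8 + sqrt(13)) = 3 + (-184 - 23*sqrt(13)) = -181 - 23*sqrt(13) ≈ -263.93)
o*(74*12) = (-181 - 23*sqrt(13))*(74*12) = (-181 - 23*sqrt(13))*888 = -160728 - 20424*sqrt(13)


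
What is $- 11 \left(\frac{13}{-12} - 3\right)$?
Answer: $\frac{539}{12} \approx 44.917$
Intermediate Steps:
$- 11 \left(\frac{13}{-12} - 3\right) = - 11 \left(13 \left(- \frac{1}{12}\right) - 3\right) = - 11 \left(- \frac{13}{12} - 3\right) = \left(-11\right) \left(- \frac{49}{12}\right) = \frac{539}{12}$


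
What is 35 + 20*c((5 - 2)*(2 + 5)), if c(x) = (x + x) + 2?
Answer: 915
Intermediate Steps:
c(x) = 2 + 2*x (c(x) = 2*x + 2 = 2 + 2*x)
35 + 20*c((5 - 2)*(2 + 5)) = 35 + 20*(2 + 2*((5 - 2)*(2 + 5))) = 35 + 20*(2 + 2*(3*7)) = 35 + 20*(2 + 2*21) = 35 + 20*(2 + 42) = 35 + 20*44 = 35 + 880 = 915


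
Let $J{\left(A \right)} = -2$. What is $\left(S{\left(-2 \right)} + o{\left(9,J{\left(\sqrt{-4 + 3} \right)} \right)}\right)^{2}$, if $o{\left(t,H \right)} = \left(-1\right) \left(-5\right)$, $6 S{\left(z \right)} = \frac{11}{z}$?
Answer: $\frac{2401}{144} \approx 16.674$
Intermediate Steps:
$S{\left(z \right)} = \frac{11}{6 z}$ ($S{\left(z \right)} = \frac{11 \frac{1}{z}}{6} = \frac{11}{6 z}$)
$o{\left(t,H \right)} = 5$
$\left(S{\left(-2 \right)} + o{\left(9,J{\left(\sqrt{-4 + 3} \right)} \right)}\right)^{2} = \left(\frac{11}{6 \left(-2\right)} + 5\right)^{2} = \left(\frac{11}{6} \left(- \frac{1}{2}\right) + 5\right)^{2} = \left(- \frac{11}{12} + 5\right)^{2} = \left(\frac{49}{12}\right)^{2} = \frac{2401}{144}$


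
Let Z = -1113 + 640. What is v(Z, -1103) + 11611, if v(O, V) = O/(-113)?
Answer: 1312516/113 ≈ 11615.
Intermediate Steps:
Z = -473
v(O, V) = -O/113 (v(O, V) = O*(-1/113) = -O/113)
v(Z, -1103) + 11611 = -1/113*(-473) + 11611 = 473/113 + 11611 = 1312516/113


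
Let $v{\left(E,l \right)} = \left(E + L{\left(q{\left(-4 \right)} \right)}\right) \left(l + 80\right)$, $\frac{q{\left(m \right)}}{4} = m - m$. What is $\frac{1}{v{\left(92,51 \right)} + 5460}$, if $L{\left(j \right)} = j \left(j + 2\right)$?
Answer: $\frac{1}{17512} \approx 5.7104 \cdot 10^{-5}$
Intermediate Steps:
$q{\left(m \right)} = 0$ ($q{\left(m \right)} = 4 \left(m - m\right) = 4 \cdot 0 = 0$)
$L{\left(j \right)} = j \left(2 + j\right)$
$v{\left(E,l \right)} = E \left(80 + l\right)$ ($v{\left(E,l \right)} = \left(E + 0 \left(2 + 0\right)\right) \left(l + 80\right) = \left(E + 0 \cdot 2\right) \left(80 + l\right) = \left(E + 0\right) \left(80 + l\right) = E \left(80 + l\right)$)
$\frac{1}{v{\left(92,51 \right)} + 5460} = \frac{1}{92 \left(80 + 51\right) + 5460} = \frac{1}{92 \cdot 131 + 5460} = \frac{1}{12052 + 5460} = \frac{1}{17512}$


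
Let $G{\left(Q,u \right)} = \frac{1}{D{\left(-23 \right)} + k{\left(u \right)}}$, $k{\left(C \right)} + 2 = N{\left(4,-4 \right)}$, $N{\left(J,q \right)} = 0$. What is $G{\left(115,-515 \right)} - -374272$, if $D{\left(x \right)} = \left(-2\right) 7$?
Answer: $\frac{5988351}{16} \approx 3.7427 \cdot 10^{5}$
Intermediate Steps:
$D{\left(x \right)} = -14$
$k{\left(C \right)} = -2$ ($k{\left(C \right)} = -2 + 0 = -2$)
$G{\left(Q,u \right)} = - \frac{1}{16}$ ($G{\left(Q,u \right)} = \frac{1}{-14 - 2} = \frac{1}{-16} = - \frac{1}{16}$)
$G{\left(115,-515 \right)} - -374272 = - \frac{1}{16} - -374272 = - \frac{1}{16} + 374272 = \frac{5988351}{16}$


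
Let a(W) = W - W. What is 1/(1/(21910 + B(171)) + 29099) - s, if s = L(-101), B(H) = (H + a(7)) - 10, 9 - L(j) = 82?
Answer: 46883836261/642244030 ≈ 73.000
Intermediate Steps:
L(j) = -73 (L(j) = 9 - 1*82 = 9 - 82 = -73)
a(W) = 0
B(H) = -10 + H (B(H) = (H + 0) - 10 = H - 10 = -10 + H)
s = -73
1/(1/(21910 + B(171)) + 29099) - s = 1/(1/(21910 + (-10 + 171)) + 29099) - 1*(-73) = 1/(1/(21910 + 161) + 29099) + 73 = 1/(1/22071 + 29099) + 73 = 1/(642244030/22071) + 73 = 22071/642244030 + 73 = 46883836261/642244030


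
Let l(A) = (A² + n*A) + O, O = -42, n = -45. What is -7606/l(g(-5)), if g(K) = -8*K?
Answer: 3803/121 ≈ 31.430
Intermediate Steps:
l(A) = -42 + A² - 45*A (l(A) = (A² - 45*A) - 42 = -42 + A² - 45*A)
-7606/l(g(-5)) = -7606/(-42 + (-8*(-5))² - (-360)*(-5)) = -7606/(-42 + 40² - 45*40) = -7606/(-42 + 1600 - 1800) = -7606/(-242) = -7606*(-1/242) = 3803/121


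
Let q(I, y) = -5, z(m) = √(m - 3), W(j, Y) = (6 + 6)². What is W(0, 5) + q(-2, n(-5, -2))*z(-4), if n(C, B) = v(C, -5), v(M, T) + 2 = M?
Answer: 144 - 5*I*√7 ≈ 144.0 - 13.229*I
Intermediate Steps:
v(M, T) = -2 + M
W(j, Y) = 144 (W(j, Y) = 12² = 144)
n(C, B) = -2 + C
z(m) = √(-3 + m)
W(0, 5) + q(-2, n(-5, -2))*z(-4) = 144 - 5*√(-3 - 4) = 144 - 5*I*√7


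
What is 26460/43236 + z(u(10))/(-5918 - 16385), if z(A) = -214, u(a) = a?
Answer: 16649719/26785903 ≈ 0.62158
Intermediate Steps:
26460/43236 + z(u(10))/(-5918 - 16385) = 26460/43236 - 214/(-5918 - 16385) = 26460*(1/43236) - 214/(-22303) = 735/1201 - 214*(-1/22303) = 735/1201 + 214/22303 = 16649719/26785903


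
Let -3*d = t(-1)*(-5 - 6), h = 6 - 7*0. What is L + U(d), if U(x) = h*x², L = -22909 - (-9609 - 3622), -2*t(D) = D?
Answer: -57947/6 ≈ -9657.8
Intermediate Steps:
t(D) = -D/2
h = 6 (h = 6 + 0 = 6)
L = -9678 (L = -22909 - 1*(-13231) = -22909 + 13231 = -9678)
d = 11/6 (d = -(-½*(-1))*(-5 - 6)/3 = -(-11)/6 = -⅓*(-11/2) = 11/6 ≈ 1.8333)
U(x) = 6*x²
L + U(d) = -9678 + 6*(11/6)² = -9678 + 6*(121/36) = -9678 + 121/6 = -57947/6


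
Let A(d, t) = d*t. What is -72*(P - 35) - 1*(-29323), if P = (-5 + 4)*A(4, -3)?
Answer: 30979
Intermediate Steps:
P = 12 (P = (-5 + 4)*(4*(-3)) = -1*(-12) = 12)
-72*(P - 35) - 1*(-29323) = -72*(12 - 35) - 1*(-29323) = -72*(-23) + 29323 = 1656 + 29323 = 30979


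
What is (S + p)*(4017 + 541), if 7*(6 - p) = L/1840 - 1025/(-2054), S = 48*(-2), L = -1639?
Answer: -2711458817013/6613880 ≈ -4.0997e+5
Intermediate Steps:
S = -96
p = 80106813/13227760 (p = 6 - (-1639/1840 - 1025/(-2054))/7 = 6 - (-1639*1/1840 - 1025*(-1/2054))/7 = 6 - (-1639/1840 + 1025/2054)/7 = 6 - ⅐*(-740253/1889680) = 6 + 740253/13227760 = 80106813/13227760 ≈ 6.0560)
(S + p)*(4017 + 541) = (-96 + 80106813/13227760)*(4017 + 541) = -1189758147/13227760*4558 = -2711458817013/6613880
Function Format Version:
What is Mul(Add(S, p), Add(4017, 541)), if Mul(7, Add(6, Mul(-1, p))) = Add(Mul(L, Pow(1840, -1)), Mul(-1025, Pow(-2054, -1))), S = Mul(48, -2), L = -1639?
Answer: Rational(-2711458817013, 6613880) ≈ -4.0997e+5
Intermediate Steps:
S = -96
p = Rational(80106813, 13227760) (p = Add(6, Mul(Rational(-1, 7), Add(Mul(-1639, Pow(1840, -1)), Mul(-1025, Pow(-2054, -1))))) = Add(6, Mul(Rational(-1, 7), Add(Mul(-1639, Rational(1, 1840)), Mul(-1025, Rational(-1, 2054))))) = Add(6, Mul(Rational(-1, 7), Add(Rational(-1639, 1840), Rational(1025, 2054)))) = Add(6, Mul(Rational(-1, 7), Rational(-740253, 1889680))) = Add(6, Rational(740253, 13227760)) = Rational(80106813, 13227760) ≈ 6.0560)
Mul(Add(S, p), Add(4017, 541)) = Mul(Add(-96, Rational(80106813, 13227760)), Add(4017, 541)) = Mul(Rational(-1189758147, 13227760), 4558) = Rational(-2711458817013, 6613880)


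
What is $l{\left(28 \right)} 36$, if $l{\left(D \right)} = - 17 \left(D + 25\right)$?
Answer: $-32436$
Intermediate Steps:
$l{\left(D \right)} = -425 - 17 D$ ($l{\left(D \right)} = - 17 \left(25 + D\right) = -425 - 17 D$)
$l{\left(28 \right)} 36 = \left(-425 - 476\right) 36 = \left(-901\right) 36 = -32436$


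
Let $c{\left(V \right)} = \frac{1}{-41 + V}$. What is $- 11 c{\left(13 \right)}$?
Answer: $\frac{11}{28} \approx 0.39286$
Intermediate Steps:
$- 11 c{\left(13 \right)} = - \frac{11}{-41 + 13} = - \frac{11}{-28} = \left(-11\right) \left(- \frac{1}{28}\right) = \frac{11}{28}$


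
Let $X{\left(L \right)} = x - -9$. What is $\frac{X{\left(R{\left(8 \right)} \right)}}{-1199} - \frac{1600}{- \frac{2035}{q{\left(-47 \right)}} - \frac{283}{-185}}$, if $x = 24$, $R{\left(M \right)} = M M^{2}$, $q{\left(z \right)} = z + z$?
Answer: $- \frac{3034025231}{43935393} \approx -69.057$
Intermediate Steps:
$q{\left(z \right)} = 2 z$
$R{\left(M \right)} = M^{3}$
$X{\left(L \right)} = 33$ ($X{\left(L \right)} = 24 - -9 = 24 + 9 = 33$)
$\frac{X{\left(R{\left(8 \right)} \right)}}{-1199} - \frac{1600}{- \frac{2035}{q{\left(-47 \right)}} - \frac{283}{-185}} = \frac{33}{-1199} - \frac{1600}{- \frac{2035}{2 \left(-47\right)} - \frac{283}{-185}} = 33 \left(- \frac{1}{1199}\right) - \frac{1600}{- \frac{2035}{-94} - - \frac{283}{185}} = - \frac{3}{109} - \frac{1600}{\left(-2035\right) \left(- \frac{1}{94}\right) + \frac{283}{185}} = - \frac{3}{109} - \frac{1600}{\frac{2035}{94} + \frac{283}{185}} = - \frac{3}{109} - \frac{1600}{\frac{403077}{17390}} = - \frac{3}{109} - \frac{27824000}{403077} = - \frac{3034025231}{43935393}$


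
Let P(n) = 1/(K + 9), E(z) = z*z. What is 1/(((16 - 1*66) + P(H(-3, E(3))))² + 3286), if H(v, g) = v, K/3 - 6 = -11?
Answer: 36/208897 ≈ 0.00017233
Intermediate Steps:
K = -15 (K = 18 + 3*(-11) = 18 - 33 = -15)
E(z) = z²
P(n) = -⅙ (P(n) = 1/(-15 + 9) = 1/(-6) = -⅙)
1/(((16 - 1*66) + P(H(-3, E(3))))² + 3286) = 1/(((16 - 1*66) - ⅙)² + 3286) = 1/(((16 - 66) - ⅙)² + 3286) = 1/((-50 - ⅙)² + 3286) = 1/((-301/6)² + 3286) = 1/(90601/36 + 3286) = 1/(208897/36) = 36/208897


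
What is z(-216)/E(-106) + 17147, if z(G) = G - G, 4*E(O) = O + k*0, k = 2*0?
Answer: 17147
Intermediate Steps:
k = 0
E(O) = O/4 (E(O) = (O + 0*0)/4 = (O + 0)/4 = O/4)
z(G) = 0
z(-216)/E(-106) + 17147 = 0/(((¼)*(-106))) + 17147 = 0/(-53/2) + 17147 = 0*(-2/53) + 17147 = 0 + 17147 = 17147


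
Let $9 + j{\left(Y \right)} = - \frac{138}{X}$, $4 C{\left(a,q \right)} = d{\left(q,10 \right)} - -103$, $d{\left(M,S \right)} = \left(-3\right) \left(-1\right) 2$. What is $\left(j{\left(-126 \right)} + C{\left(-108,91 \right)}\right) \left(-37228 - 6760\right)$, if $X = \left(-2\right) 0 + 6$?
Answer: $208943$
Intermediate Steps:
$X = 6$ ($X = 0 + 6 = 6$)
$d{\left(M,S \right)} = 6$ ($d{\left(M,S \right)} = 3 \cdot 2 = 6$)
$C{\left(a,q \right)} = \frac{109}{4}$ ($C{\left(a,q \right)} = \frac{6 - -103}{4} = \frac{6 + 103}{4} = \frac{1}{4} \cdot 109 = \frac{109}{4}$)
$j{\left(Y \right)} = -32$ ($j{\left(Y \right)} = -9 - \frac{138}{6} = -9 - 23 = -32$)
$\left(j{\left(-126 \right)} + C{\left(-108,91 \right)}\right) \left(-37228 - 6760\right) = \left(-32 + \frac{109}{4}\right) \left(-37228 - 6760\right) = - \frac{19 \left(-37228 - 6760\right)}{4} = \left(- \frac{19}{4}\right) \left(-43988\right) = 208943$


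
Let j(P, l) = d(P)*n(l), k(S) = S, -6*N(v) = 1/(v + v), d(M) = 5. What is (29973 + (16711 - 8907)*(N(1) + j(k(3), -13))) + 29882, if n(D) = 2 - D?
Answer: 1933514/3 ≈ 6.4451e+5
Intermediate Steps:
N(v) = -1/(12*v) (N(v) = -1/(6*(v + v)) = -1/(2*v)/6 = -1/(12*v))
j(P, l) = 10 - 5*l (j(P, l) = 5*(2 - l) = 10 - 5*l)
(29973 + (16711 - 8907)*(N(1) + j(k(3), -13))) + 29882 = (29973 + (16711 - 8907)*(-1/12/1 + (10 - 5*(-13)))) + 29882 = (29973 + 7804*(-1/12*1 + (10 + 65))) + 29882 = (29973 + 7804*(-1/12 + 75)) + 29882 = (29973 + 7804*(899/12)) + 29882 = (29973 + 1753949/3) + 29882 = 1843868/3 + 29882 = 1933514/3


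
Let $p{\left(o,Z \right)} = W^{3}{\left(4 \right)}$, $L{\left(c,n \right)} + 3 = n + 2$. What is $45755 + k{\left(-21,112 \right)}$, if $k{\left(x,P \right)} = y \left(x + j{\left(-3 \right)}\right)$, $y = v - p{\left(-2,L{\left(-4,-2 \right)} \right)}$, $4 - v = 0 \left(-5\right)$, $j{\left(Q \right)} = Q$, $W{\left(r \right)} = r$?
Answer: $47195$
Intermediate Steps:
$L{\left(c,n \right)} = -1 + n$ ($L{\left(c,n \right)} = -3 + \left(n + 2\right) = -3 + \left(2 + n\right) = -1 + n$)
$p{\left(o,Z \right)} = 64$ ($p{\left(o,Z \right)} = 4^{3} = 64$)
$v = 4$ ($v = 4 - 0 \left(-5\right) = 4 - 0 = 4 + 0 = 4$)
$y = -60$ ($y = 4 - 64 = -60$)
$k{\left(x,P \right)} = 180 - 60 x$ ($k{\left(x,P \right)} = - 60 \left(x - 3\right) = - 60 \left(-3 + x\right) = 180 - 60 x$)
$45755 + k{\left(-21,112 \right)} = 45755 + \left(180 - -1260\right) = 45755 + \left(180 + 1260\right) = 45755 + 1440 = 47195$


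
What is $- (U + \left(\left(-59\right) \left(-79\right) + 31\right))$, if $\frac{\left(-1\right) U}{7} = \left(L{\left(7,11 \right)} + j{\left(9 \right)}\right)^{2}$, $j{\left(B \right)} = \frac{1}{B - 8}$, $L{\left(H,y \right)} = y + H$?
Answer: $-2165$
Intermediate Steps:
$L{\left(H,y \right)} = H + y$
$j{\left(B \right)} = \frac{1}{-8 + B}$
$U = -2527$ ($U = - 7 \left(\left(7 + 11\right) + \frac{1}{-8 + 9}\right)^{2} = - 7 \left(18 + 1^{-1}\right)^{2} = - 7 \left(18 + 1\right)^{2} = - 7 \cdot 19^{2} = \left(-7\right) 361 = -2527$)
$- (U + \left(\left(-59\right) \left(-79\right) + 31\right)) = - (-2527 + \left(\left(-59\right) \left(-79\right) + 31\right)) = - (-2527 + \left(4661 + 31\right)) = - (-2527 + 4692) = \left(-1\right) 2165 = -2165$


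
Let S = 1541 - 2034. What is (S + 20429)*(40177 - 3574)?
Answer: 729717408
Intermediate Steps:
S = -493
(S + 20429)*(40177 - 3574) = (-493 + 20429)*(40177 - 3574) = 19936*36603 = 729717408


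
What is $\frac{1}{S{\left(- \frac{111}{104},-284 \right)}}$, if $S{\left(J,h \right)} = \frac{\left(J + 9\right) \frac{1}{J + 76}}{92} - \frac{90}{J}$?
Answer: $\frac{26527372}{2236933245} \approx 0.011859$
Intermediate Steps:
$S{\left(J,h \right)} = - \frac{90}{J} + \frac{9 + J}{92 \left(76 + J\right)}$ ($S{\left(J,h \right)} = \frac{9 + J}{76 + J} \frac{1}{92} - \frac{90}{J} = \frac{9 + J}{92 \left(76 + J\right)} - \frac{90}{J} = - \frac{90}{J} + \frac{9 + J}{92 \left(76 + J\right)}$)
$\frac{1}{S{\left(- \frac{111}{104},-284 \right)}} = \frac{1}{\frac{1}{92} \frac{1}{\left(-111\right) \frac{1}{104}} \frac{1}{76 - \frac{111}{104}} \left(-629280 + \left(- \frac{111}{104}\right)^{2} - 8271 \left(- \frac{111}{104}\right)\right)} = \frac{1}{\frac{1}{92} \frac{1}{\left(-111\right) \frac{1}{104}} \frac{1}{76 - \frac{111}{104}} \left(-629280 + \left(\left(-111\right) \frac{1}{104}\right)^{2} - 8271 \left(\left(-111\right) \frac{1}{104}\right)\right)} = \frac{1}{\frac{1}{92} \frac{1}{- \frac{111}{104}} \frac{1}{76 - \frac{111}{104}} \left(-629280 + \left(- \frac{111}{104}\right)^{2} - - \frac{918081}{104}\right)} = \frac{1}{\frac{1}{92} \left(- \frac{104}{111}\right) \frac{1}{\frac{7793}{104}} \left(-629280 + \frac{12321}{10816} + \frac{918081}{104}\right)} = \frac{1}{\frac{1}{92} \left(- \frac{104}{111}\right) \frac{104}{7793} \left(- \frac{6710799735}{10816}\right)} = \frac{1}{\frac{2236933245}{26527372}} = \frac{26527372}{2236933245}$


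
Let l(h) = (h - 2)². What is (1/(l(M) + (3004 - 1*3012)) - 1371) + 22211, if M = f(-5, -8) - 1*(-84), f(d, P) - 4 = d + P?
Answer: 110889641/5321 ≈ 20840.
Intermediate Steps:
f(d, P) = 4 + P + d (f(d, P) = 4 + (d + P) = 4 + (P + d) = 4 + P + d)
M = 75 (M = (4 - 8 - 5) - 1*(-84) = -9 + 84 = 75)
l(h) = (-2 + h)²
(1/(l(M) + (3004 - 1*3012)) - 1371) + 22211 = (1/((-2 + 75)² + (3004 - 1*3012)) - 1371) + 22211 = (1/(73² + (3004 - 3012)) - 1371) + 22211 = (1/(5329 - 8) - 1371) + 22211 = (1/5321 - 1371) + 22211 = -7295090/5321 + 22211 = 110889641/5321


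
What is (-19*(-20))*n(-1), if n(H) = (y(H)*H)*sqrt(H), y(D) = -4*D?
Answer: -1520*I ≈ -1520.0*I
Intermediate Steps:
n(H) = -4*H**(5/2) (n(H) = ((-4*H)*H)*sqrt(H) = (-4*H**2)*sqrt(H) = -4*H**(5/2))
(-19*(-20))*n(-1) = (-19*(-20))*(-4*I) = 380*(-4*I) = -1520*I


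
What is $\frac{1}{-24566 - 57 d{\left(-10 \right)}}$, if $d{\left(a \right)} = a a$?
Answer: $- \frac{1}{30266} \approx -3.304 \cdot 10^{-5}$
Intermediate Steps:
$d{\left(a \right)} = a^{2}$
$\frac{1}{-24566 - 57 d{\left(-10 \right)}} = \frac{1}{-24566 - 57 \left(-10\right)^{2}} = \frac{1}{-24566 - 5700} = \frac{1}{-30266} = - \frac{1}{30266}$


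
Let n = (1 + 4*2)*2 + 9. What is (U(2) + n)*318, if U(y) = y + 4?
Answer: 10494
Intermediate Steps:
U(y) = 4 + y
n = 27 (n = (1 + 8)*2 + 9 = 9*2 + 9 = 18 + 9 = 27)
(U(2) + n)*318 = ((4 + 2) + 27)*318 = (6 + 27)*318 = 33*318 = 10494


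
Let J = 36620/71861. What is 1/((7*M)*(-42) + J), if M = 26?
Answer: -71861/549268864 ≈ -0.00013083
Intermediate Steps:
J = 36620/71861 (J = 36620*(1/71861) = 36620/71861 ≈ 0.50959)
1/((7*M)*(-42) + J) = 1/((7*26)*(-42) + 36620/71861) = 1/(182*(-42) + 36620/71861) = 1/(-7644 + 36620/71861) = 1/(-549268864/71861) = -71861/549268864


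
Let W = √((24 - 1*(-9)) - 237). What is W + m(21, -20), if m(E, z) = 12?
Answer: 12 + 2*I*√51 ≈ 12.0 + 14.283*I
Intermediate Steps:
W = 2*I*√51 (W = √((24 + 9) - 237) = √(33 - 237) = √(-204) = 2*I*√51 ≈ 14.283*I)
W + m(21, -20) = 2*I*√51 + 12 = 12 + 2*I*√51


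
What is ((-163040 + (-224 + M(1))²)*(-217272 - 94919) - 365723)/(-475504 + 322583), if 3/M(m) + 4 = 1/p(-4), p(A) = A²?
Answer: -15491455443997/67438161 ≈ -2.2971e+5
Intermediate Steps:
M(m) = -16/21 (M(m) = 3/(-4 + 1/((-4)²)) = 3/(-4 + 1/16) = 3/(-63/16) = 3*(-16/63) = -16/21)
((-163040 + (-224 + M(1))²)*(-217272 - 94919) - 365723)/(-475504 + 322583) = ((-163040 + (-224 - 16/21)²)*(-217272 - 94919) - 365723)/(-475504 + 322583) = ((-163040 + (-4720/21)²)*(-312191) - 365723)/(-152921) = ((-163040 + 22278400/441)*(-312191) - 365723)*(-1/152921) = (-49622240/441*(-312191) - 365723)*(-1/152921) = (15491616727840/441 - 365723)*(-1/152921) = (15491455443997/441)*(-1/152921) = -15491455443997/67438161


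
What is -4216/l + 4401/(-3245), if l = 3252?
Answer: -6998243/2638185 ≈ -2.6527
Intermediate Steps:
-4216/l + 4401/(-3245) = -4216/3252 + 4401/(-3245) = -4216*1/3252 + 4401*(-1/3245) = -1054/813 - 4401/3245 = -6998243/2638185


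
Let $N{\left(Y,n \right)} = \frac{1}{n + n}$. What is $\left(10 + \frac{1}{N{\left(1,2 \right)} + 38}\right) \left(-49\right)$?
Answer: $- \frac{75166}{153} \approx -491.28$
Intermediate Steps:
$N{\left(Y,n \right)} = \frac{1}{2 n}$
$\left(10 + \frac{1}{N{\left(1,2 \right)} + 38}\right) \left(-49\right) = \left(10 + \frac{1}{\frac{1}{2 \cdot 2} + 38}\right) \left(-49\right) = \left(10 + \frac{1}{\frac{1}{2} \cdot \frac{1}{2} + 38}\right) \left(-49\right) = \left(10 + \frac{1}{\frac{1}{4} + 38}\right) \left(-49\right) = \left(10 + \frac{1}{\frac{153}{4}}\right) \left(-49\right) = \left(10 + \frac{4}{153}\right) \left(-49\right) = \frac{1534}{153} \left(-49\right) = - \frac{75166}{153}$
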